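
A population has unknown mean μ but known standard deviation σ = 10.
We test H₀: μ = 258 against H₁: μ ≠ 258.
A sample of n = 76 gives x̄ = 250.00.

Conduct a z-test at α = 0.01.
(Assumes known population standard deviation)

Answer: z = -6.9741, reject H₀

Derivation:
Standard error: SE = σ/√n = 10/√76 = 1.1471
z-statistic: z = (x̄ - μ₀)/SE = (250.00 - 258)/1.1471 = -6.9741
Critical value: ±2.576
p-value < 0.0001
Decision: reject H₀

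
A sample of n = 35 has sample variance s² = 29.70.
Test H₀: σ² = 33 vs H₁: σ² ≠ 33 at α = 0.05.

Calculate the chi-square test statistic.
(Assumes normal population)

Answer: χ² = 30.6000, fail to reject H₀

Derivation:
df = n - 1 = 34
χ² = (n-1)s²/σ₀² = 34×29.70/33 = 30.6000
Critical values: χ²_{0.975,34} = 19.806, χ²_{0.025,34} = 51.966
Rejection region: χ² < 19.806 or χ² > 51.966
Decision: fail to reject H₀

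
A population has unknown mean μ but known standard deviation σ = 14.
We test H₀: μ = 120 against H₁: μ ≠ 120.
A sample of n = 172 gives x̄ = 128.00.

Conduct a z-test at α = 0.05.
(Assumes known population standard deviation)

Standard error: SE = σ/√n = 14/√172 = 1.0675
z-statistic: z = (x̄ - μ₀)/SE = (128.00 - 120)/1.0675 = 7.4941
Critical value: ±1.960
p-value < 0.0001
Decision: reject H₀

Answer: z = 7.4941, reject H₀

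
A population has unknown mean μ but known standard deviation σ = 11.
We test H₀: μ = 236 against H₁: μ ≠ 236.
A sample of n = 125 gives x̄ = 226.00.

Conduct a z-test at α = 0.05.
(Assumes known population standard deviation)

Standard error: SE = σ/√n = 11/√125 = 0.9839
z-statistic: z = (x̄ - μ₀)/SE = (226.00 - 236)/0.9839 = -10.1636
Critical value: ±1.960
p-value < 0.0001
Decision: reject H₀

Answer: z = -10.1636, reject H₀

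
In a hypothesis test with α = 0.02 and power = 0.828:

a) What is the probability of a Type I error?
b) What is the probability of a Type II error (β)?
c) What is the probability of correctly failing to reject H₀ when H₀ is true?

Answer: a) 0.02, b) 0.172, c) 0.98

Derivation:
a) Type I error probability = α = 0.02
b) Power = P(reject H₀ | H₁ true) = 1 - β = 0.828, so Type II error probability = β = 1 - Power = 0.172
c) P(fail to reject H₀ | H₀ true) = 1 - α = 0.98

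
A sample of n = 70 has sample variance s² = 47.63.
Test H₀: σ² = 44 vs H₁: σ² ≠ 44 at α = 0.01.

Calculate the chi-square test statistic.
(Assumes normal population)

Answer: χ² = 74.6925, fail to reject H₀

Derivation:
df = n - 1 = 69
χ² = (n-1)s²/σ₀² = 69×47.63/44 = 74.6925
Critical values: χ²_{0.995,69} = 42.494, χ²_{0.005,69} = 102.996
Rejection region: χ² < 42.494 or χ² > 102.996
Decision: fail to reject H₀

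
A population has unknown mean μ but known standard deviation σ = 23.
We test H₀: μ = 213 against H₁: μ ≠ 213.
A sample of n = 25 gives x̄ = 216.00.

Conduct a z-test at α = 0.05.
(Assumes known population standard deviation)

Answer: z = 0.6522, fail to reject H₀

Derivation:
Standard error: SE = σ/√n = 23/√25 = 4.6000
z-statistic: z = (x̄ - μ₀)/SE = (216.00 - 213)/4.6000 = 0.6522
Critical value: ±1.960
p-value = 0.5143
Decision: fail to reject H₀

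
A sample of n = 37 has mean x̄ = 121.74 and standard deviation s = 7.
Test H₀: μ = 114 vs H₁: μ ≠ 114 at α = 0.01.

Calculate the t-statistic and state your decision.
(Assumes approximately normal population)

Answer: t = 6.7258, reject H₀

Derivation:
df = n - 1 = 36
SE = s/√n = 7/√37 = 1.1508
t = (x̄ - μ₀)/SE = (121.74 - 114)/1.1508 = 6.7258
Critical value: t_{0.005,36} = ±2.719
p-value < 0.0001
Decision: reject H₀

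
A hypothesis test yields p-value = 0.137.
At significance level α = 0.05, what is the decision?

Compare p-value to α:
0.137 ≥ 0.05
Decision: fail to reject H₀

Answer: fail to reject H₀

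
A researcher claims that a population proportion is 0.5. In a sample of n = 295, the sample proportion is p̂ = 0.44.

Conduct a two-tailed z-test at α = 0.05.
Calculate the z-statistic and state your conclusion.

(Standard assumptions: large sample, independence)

H₀: p = 0.5, H₁: p ≠ 0.5
Standard error: SE = √(p₀(1-p₀)/n) = √(0.5×0.5/295) = 0.029111
z-statistic: z = (p̂ - p₀)/SE = (0.44 - 0.5)/0.029111 = -2.0611
Critical value: z_0.025 = ±1.960
p-value = 0.0393
Decision: reject H₀ at α = 0.05

Answer: z = -2.0611, reject H₀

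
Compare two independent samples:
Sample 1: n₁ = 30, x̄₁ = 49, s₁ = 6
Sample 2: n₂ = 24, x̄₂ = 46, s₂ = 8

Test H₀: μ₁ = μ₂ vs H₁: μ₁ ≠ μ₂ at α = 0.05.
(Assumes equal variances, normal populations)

Answer: t = 1.5748, fail to reject H₀

Derivation:
Pooled variance: s²_p = [29×6² + 23×8²]/(52) = 48.3846
s_p = 6.9559
SE = s_p×√(1/n₁ + 1/n₂) = 6.9559×√(1/30 + 1/24) = 1.9050
t = (x̄₁ - x̄₂)/SE = (49 - 46)/1.9050 = 1.5748
df = 52, t-critical = ±2.007
Decision: fail to reject H₀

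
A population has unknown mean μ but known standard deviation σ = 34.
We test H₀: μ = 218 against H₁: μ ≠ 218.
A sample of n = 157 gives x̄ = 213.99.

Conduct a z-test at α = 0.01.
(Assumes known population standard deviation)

Answer: z = -1.4778, fail to reject H₀

Derivation:
Standard error: SE = σ/√n = 34/√157 = 2.7135
z-statistic: z = (x̄ - μ₀)/SE = (213.99 - 218)/2.7135 = -1.4778
Critical value: ±2.576
p-value = 0.1395
Decision: fail to reject H₀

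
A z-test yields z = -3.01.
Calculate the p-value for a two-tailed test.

For z = -3.01:
p = 2×P(Z > |-3.01|) = 2×(1 - Φ(3.01)) = 0.0026

Answer: p-value ≈ 0.0026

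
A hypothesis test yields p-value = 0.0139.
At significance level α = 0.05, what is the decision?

Answer: reject H₀

Derivation:
Compare p-value to α:
0.0139 < 0.05
Decision: reject H₀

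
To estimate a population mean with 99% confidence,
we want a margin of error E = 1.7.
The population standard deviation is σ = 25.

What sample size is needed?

Answer: n = 1436

Derivation:
z_0.005 = 2.576
n = (z×σ/E)² = (2.576×25/1.7)²
n = 1435.0727
Round up: n = 1436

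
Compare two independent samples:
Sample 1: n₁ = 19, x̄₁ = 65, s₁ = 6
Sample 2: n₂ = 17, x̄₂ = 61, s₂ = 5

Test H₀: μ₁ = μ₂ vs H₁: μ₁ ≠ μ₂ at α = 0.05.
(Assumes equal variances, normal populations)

Pooled variance: s²_p = [18×6² + 16×5²]/(34) = 30.8235
s_p = 5.5519
SE = s_p×√(1/n₁ + 1/n₂) = 5.5519×√(1/19 + 1/17) = 1.8535
t = (x̄₁ - x̄₂)/SE = (65 - 61)/1.8535 = 2.1581
df = 34, t-critical = ±2.032
Decision: reject H₀

Answer: t = 2.1581, reject H₀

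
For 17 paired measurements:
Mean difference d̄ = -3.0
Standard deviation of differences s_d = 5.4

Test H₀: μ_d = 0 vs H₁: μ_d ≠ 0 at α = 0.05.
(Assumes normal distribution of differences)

df = n - 1 = 16
SE = s_d/√n = 5.4/√17 = 1.3097
t = d̄/SE = -3.0/1.3097 = -2.2906
Critical value: t_{0.025,16} = ±2.120
p-value ≈ 0.0359
Decision: reject H₀

Answer: t = -2.2906, reject H₀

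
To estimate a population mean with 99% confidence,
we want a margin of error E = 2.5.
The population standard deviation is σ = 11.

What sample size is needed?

Answer: n = 129

Derivation:
z_0.005 = 2.576
n = (z×σ/E)² = (2.576×11/2.5)²
n = 128.4686
Round up: n = 129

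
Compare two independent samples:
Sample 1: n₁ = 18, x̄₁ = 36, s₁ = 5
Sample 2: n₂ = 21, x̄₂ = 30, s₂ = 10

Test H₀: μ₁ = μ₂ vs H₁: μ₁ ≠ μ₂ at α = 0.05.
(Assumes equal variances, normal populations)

Answer: t = 2.3073, reject H₀

Derivation:
Pooled variance: s²_p = [17×5² + 20×10²]/(37) = 65.5405
s_p = 8.0957
SE = s_p×√(1/n₁ + 1/n₂) = 8.0957×√(1/18 + 1/21) = 2.6004
t = (x̄₁ - x̄₂)/SE = (36 - 30)/2.6004 = 2.3073
df = 37, t-critical = ±2.026
Decision: reject H₀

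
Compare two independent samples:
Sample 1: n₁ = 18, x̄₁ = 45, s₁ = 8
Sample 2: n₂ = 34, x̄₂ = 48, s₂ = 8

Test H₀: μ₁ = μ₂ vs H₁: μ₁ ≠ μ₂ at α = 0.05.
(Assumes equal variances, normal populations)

Answer: t = -1.2865, fail to reject H₀

Derivation:
Pooled variance: s²_p = [17×8² + 33×8²]/(50) = 64.0000
s_p = 8.0000
SE = s_p×√(1/n₁ + 1/n₂) = 8.0000×√(1/18 + 1/34) = 2.3319
t = (x̄₁ - x̄₂)/SE = (45 - 48)/2.3319 = -1.2865
df = 50, t-critical = ±2.009
Decision: fail to reject H₀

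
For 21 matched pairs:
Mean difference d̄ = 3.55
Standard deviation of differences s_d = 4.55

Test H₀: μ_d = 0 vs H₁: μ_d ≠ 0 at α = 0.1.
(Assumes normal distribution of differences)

Answer: t = 3.5754, reject H₀

Derivation:
df = n - 1 = 20
SE = s_d/√n = 4.55/√21 = 0.9929
t = d̄/SE = 3.55/0.9929 = 3.5754
Critical value: t_{0.05,20} = ±1.725
p-value ≈ 0.0019
Decision: reject H₀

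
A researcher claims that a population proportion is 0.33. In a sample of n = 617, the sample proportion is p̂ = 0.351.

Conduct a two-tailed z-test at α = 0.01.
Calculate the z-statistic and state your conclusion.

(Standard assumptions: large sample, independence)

H₀: p = 0.33, H₁: p ≠ 0.33
Standard error: SE = √(p₀(1-p₀)/n) = √(0.33×0.67/617) = 0.018930
z-statistic: z = (p̂ - p₀)/SE = (0.351 - 0.33)/0.018930 = 1.1094
Critical value: z_0.005 = ±2.576
p-value = 0.2673
Decision: fail to reject H₀ at α = 0.01

Answer: z = 1.1094, fail to reject H₀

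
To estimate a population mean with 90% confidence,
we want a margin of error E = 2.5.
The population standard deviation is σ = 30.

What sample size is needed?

z_0.05 = 1.645
n = (z×σ/E)² = (1.645×30/2.5)²
n = 389.6676
Round up: n = 390

Answer: n = 390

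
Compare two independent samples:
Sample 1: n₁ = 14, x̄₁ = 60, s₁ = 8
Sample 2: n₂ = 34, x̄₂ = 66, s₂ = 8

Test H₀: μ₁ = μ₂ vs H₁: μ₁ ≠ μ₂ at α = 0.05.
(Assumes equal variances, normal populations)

Answer: t = -2.3618, reject H₀

Derivation:
Pooled variance: s²_p = [13×8² + 33×8²]/(46) = 64.0000
s_p = 8.0000
SE = s_p×√(1/n₁ + 1/n₂) = 8.0000×√(1/14 + 1/34) = 2.5404
t = (x̄₁ - x̄₂)/SE = (60 - 66)/2.5404 = -2.3618
df = 46, t-critical = ±2.013
Decision: reject H₀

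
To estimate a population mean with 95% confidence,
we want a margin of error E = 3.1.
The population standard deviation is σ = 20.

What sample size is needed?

Answer: n = 160

Derivation:
z_0.025 = 1.960
n = (z×σ/E)² = (1.960×20/3.1)²
n = 159.9001
Round up: n = 160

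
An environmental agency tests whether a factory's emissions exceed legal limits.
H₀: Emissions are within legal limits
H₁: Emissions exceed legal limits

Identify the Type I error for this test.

A Type I error (probability α) occurs when we reject a true H₀.
A Type II error (probability β) occurs when we fail to reject a false H₀.

Answer: Citing a compliant factory for excess emissions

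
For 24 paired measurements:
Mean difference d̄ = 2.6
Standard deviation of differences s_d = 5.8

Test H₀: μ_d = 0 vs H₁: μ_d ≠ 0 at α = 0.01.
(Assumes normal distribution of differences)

df = n - 1 = 23
SE = s_d/√n = 5.8/√24 = 1.1839
t = d̄/SE = 2.6/1.1839 = 2.1961
Critical value: t_{0.005,23} = ±2.807
p-value ≈ 0.0384
Decision: fail to reject H₀

Answer: t = 2.1961, fail to reject H₀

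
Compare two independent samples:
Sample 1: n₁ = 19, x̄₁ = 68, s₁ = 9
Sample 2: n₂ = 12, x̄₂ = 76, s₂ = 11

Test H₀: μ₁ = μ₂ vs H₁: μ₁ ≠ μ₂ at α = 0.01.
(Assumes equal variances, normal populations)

Pooled variance: s²_p = [18×9² + 11×11²]/(29) = 96.1724
s_p = 9.8068
SE = s_p×√(1/n₁ + 1/n₂) = 9.8068×√(1/19 + 1/12) = 3.6161
t = (x̄₁ - x̄₂)/SE = (68 - 76)/3.6161 = -2.2123
df = 29, t-critical = ±2.756
Decision: fail to reject H₀

Answer: t = -2.2123, fail to reject H₀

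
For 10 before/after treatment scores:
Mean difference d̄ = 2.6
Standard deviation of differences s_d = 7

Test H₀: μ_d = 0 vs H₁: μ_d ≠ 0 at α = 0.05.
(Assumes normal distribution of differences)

Answer: t = 1.1746, fail to reject H₀

Derivation:
df = n - 1 = 9
SE = s_d/√n = 7/√10 = 2.2136
t = d̄/SE = 2.6/2.2136 = 1.1746
Critical value: t_{0.025,9} = ±2.262
p-value ≈ 0.2703
Decision: fail to reject H₀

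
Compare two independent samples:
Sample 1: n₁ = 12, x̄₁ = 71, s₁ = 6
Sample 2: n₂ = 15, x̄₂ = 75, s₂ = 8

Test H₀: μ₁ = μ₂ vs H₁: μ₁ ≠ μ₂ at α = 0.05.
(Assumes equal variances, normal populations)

Pooled variance: s²_p = [11×6² + 14×8²]/(25) = 51.6800
s_p = 7.1889
SE = s_p×√(1/n₁ + 1/n₂) = 7.1889×√(1/12 + 1/15) = 2.7842
t = (x̄₁ - x̄₂)/SE = (71 - 75)/2.7842 = -1.4367
df = 25, t-critical = ±2.060
Decision: fail to reject H₀

Answer: t = -1.4367, fail to reject H₀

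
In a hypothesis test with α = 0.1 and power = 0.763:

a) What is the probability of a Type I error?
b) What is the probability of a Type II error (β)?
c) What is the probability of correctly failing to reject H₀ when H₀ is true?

Answer: a) 0.1, b) 0.237, c) 0.9

Derivation:
a) Type I error probability = α = 0.1
b) Power = P(reject H₀ | H₁ true) = 1 - β = 0.763, so Type II error probability = β = 1 - Power = 0.237
c) P(fail to reject H₀ | H₀ true) = 1 - α = 0.9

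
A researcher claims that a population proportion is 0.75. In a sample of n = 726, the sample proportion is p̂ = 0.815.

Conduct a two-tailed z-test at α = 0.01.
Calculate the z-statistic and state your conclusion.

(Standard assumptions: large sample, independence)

H₀: p = 0.75, H₁: p ≠ 0.75
Standard error: SE = √(p₀(1-p₀)/n) = √(0.75×0.25/726) = 0.016071
z-statistic: z = (p̂ - p₀)/SE = (0.815 - 0.75)/0.016071 = 4.0446
Critical value: z_0.005 = ±2.576
p-value = 0.0001
Decision: reject H₀ at α = 0.01

Answer: z = 4.0446, reject H₀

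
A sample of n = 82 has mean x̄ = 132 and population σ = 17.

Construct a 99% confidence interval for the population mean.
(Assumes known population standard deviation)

Answer: (127.1641, 136.8359)

Derivation:
Confidence level: 99%, α = 0.01
z_0.005 = 2.576
SE = σ/√n = 17/√82 = 1.8773
Margin of error = 2.576 × 1.8773 = 4.8359
CI: x̄ ± margin = 132 ± 4.8359
CI: (127.1641, 136.8359)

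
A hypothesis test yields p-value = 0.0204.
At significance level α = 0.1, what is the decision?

Answer: reject H₀

Derivation:
Compare p-value to α:
0.0204 < 0.1
Decision: reject H₀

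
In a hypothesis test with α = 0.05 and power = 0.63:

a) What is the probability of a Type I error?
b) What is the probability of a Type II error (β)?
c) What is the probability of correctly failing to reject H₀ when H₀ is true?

Answer: a) 0.05, b) 0.37, c) 0.95

Derivation:
a) Type I error probability = α = 0.05
b) Power = P(reject H₀ | H₁ true) = 1 - β = 0.63, so Type II error probability = β = 1 - Power = 0.37
c) P(fail to reject H₀ | H₀ true) = 1 - α = 0.95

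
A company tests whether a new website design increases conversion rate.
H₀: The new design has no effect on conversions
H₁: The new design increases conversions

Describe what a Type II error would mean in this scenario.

Answer: Keeping the old design when the new one would have increased conversions

Derivation:
Type I error: rejecting H₀ when it is actually true (false positive).
Type II error: failing to reject H₀ when H₁ is actually true (false negative).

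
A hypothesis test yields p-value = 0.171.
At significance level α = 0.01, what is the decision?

Compare p-value to α:
0.171 ≥ 0.01
Decision: fail to reject H₀

Answer: fail to reject H₀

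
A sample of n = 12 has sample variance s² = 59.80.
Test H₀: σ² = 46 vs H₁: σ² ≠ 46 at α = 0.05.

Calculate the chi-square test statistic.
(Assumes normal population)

df = n - 1 = 11
χ² = (n-1)s²/σ₀² = 11×59.80/46 = 14.3000
Critical values: χ²_{0.975,11} = 3.816, χ²_{0.025,11} = 21.920
Rejection region: χ² < 3.816 or χ² > 21.920
Decision: fail to reject H₀

Answer: χ² = 14.3000, fail to reject H₀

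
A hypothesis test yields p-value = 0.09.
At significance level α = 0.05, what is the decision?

Compare p-value to α:
0.09 ≥ 0.05
Decision: fail to reject H₀

Answer: fail to reject H₀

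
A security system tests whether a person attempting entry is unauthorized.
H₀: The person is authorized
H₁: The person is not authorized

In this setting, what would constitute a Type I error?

A Type I error (probability α) occurs when we reject a true H₀.
A Type II error (probability β) occurs when we fail to reject a false H₀.

Answer: Denying entry to an authorized person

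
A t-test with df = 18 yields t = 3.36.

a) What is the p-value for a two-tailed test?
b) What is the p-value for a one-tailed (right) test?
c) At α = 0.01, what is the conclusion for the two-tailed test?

Using t-distribution with df = 18:
a) Two-tailed: p = 2×P(T > 3.36) = 0.0035
b) One-tailed: p = P(T > 3.36) = 0.0017
c) 0.0035 < 0.01, reject H₀

Answer: a) 0.0035, b) 0.0017, c) reject H₀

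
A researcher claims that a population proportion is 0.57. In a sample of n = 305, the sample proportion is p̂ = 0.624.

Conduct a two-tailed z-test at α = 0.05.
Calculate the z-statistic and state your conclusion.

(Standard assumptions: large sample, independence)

Answer: z = 1.9049, fail to reject H₀

Derivation:
H₀: p = 0.57, H₁: p ≠ 0.57
Standard error: SE = √(p₀(1-p₀)/n) = √(0.57×0.43/305) = 0.028348
z-statistic: z = (p̂ - p₀)/SE = (0.624 - 0.57)/0.028348 = 1.9049
Critical value: z_0.025 = ±1.960
p-value = 0.0568
Decision: fail to reject H₀ at α = 0.05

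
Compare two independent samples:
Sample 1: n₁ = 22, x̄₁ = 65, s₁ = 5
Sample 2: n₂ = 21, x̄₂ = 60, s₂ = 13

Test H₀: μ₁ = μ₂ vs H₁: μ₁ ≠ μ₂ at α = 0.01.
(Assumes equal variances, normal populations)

Pooled variance: s²_p = [21×5² + 20×13²]/(41) = 95.2439
s_p = 9.7593
SE = s_p×√(1/n₁ + 1/n₂) = 9.7593×√(1/22 + 1/21) = 2.9774
t = (x̄₁ - x̄₂)/SE = (65 - 60)/2.9774 = 1.6793
df = 41, t-critical = ±2.701
Decision: fail to reject H₀

Answer: t = 1.6793, fail to reject H₀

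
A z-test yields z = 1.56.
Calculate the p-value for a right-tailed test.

For z = 1.56:
p = P(Z > 1.56) = 1 - Φ(1.56) = 0.0594

Answer: p-value ≈ 0.0594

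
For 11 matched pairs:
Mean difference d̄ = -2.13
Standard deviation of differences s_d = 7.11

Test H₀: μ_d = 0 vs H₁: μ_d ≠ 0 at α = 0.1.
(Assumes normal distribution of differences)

Answer: t = -0.9936, fail to reject H₀

Derivation:
df = n - 1 = 10
SE = s_d/√n = 7.11/√11 = 2.1437
t = d̄/SE = -2.13/2.1437 = -0.9936
Critical value: t_{0.05,10} = ±1.812
p-value ≈ 0.3439
Decision: fail to reject H₀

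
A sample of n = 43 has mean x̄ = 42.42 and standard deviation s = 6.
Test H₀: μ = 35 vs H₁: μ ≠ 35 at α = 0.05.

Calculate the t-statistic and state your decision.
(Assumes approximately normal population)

df = n - 1 = 42
SE = s/√n = 6/√43 = 0.9150
t = (x̄ - μ₀)/SE = (42.42 - 35)/0.9150 = 8.1093
Critical value: t_{0.025,42} = ±2.018
p-value < 0.0001
Decision: reject H₀

Answer: t = 8.1093, reject H₀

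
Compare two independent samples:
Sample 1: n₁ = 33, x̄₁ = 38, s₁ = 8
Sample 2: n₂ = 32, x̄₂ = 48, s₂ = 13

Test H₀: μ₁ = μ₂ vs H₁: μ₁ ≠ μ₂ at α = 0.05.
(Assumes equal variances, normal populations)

Pooled variance: s²_p = [32×8² + 31×13²]/(63) = 115.6667
s_p = 10.7548
SE = s_p×√(1/n₁ + 1/n₂) = 10.7548×√(1/33 + 1/32) = 2.6683
t = (x̄₁ - x̄₂)/SE = (38 - 48)/2.6683 = -3.7477
df = 63, t-critical = ±1.998
Decision: reject H₀

Answer: t = -3.7477, reject H₀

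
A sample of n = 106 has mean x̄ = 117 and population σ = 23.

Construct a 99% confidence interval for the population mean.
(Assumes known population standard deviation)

Answer: (111.2452, 122.7548)

Derivation:
Confidence level: 99%, α = 0.01
z_0.005 = 2.576
SE = σ/√n = 23/√106 = 2.2340
Margin of error = 2.576 × 2.2340 = 5.7548
CI: x̄ ± margin = 117 ± 5.7548
CI: (111.2452, 122.7548)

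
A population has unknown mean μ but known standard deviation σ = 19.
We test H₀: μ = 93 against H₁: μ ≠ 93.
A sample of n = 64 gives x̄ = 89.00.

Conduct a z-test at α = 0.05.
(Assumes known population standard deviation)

Standard error: SE = σ/√n = 19/√64 = 2.3750
z-statistic: z = (x̄ - μ₀)/SE = (89.00 - 93)/2.3750 = -1.6842
Critical value: ±1.960
p-value = 0.0921
Decision: fail to reject H₀

Answer: z = -1.6842, fail to reject H₀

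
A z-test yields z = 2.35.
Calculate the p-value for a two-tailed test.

For z = 2.35:
p = 2×P(Z > |2.35|) = 2×(1 - Φ(2.35)) = 0.0188

Answer: p-value ≈ 0.0188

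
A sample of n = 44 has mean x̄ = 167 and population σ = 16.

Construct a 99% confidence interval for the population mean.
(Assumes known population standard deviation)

Answer: (160.7864, 173.2136)

Derivation:
Confidence level: 99%, α = 0.01
z_0.005 = 2.576
SE = σ/√n = 16/√44 = 2.4121
Margin of error = 2.576 × 2.4121 = 6.2136
CI: x̄ ± margin = 167 ± 6.2136
CI: (160.7864, 173.2136)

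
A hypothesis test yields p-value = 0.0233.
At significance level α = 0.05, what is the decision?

Compare p-value to α:
0.0233 < 0.05
Decision: reject H₀

Answer: reject H₀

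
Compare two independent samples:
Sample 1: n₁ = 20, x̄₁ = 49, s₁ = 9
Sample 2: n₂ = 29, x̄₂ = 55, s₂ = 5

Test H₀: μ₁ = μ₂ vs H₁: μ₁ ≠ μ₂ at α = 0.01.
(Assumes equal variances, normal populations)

Pooled variance: s²_p = [19×9² + 28×5²]/(47) = 47.6383
s_p = 6.9021
SE = s_p×√(1/n₁ + 1/n₂) = 6.9021×√(1/20 + 1/29) = 2.0062
t = (x̄₁ - x̄₂)/SE = (49 - 55)/2.0062 = -2.9907
df = 47, t-critical = ±2.685
Decision: reject H₀

Answer: t = -2.9907, reject H₀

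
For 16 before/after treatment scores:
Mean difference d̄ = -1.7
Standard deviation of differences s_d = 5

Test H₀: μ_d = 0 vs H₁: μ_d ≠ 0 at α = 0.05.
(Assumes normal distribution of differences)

df = n - 1 = 15
SE = s_d/√n = 5/√16 = 1.2500
t = d̄/SE = -1.7/1.2500 = -1.3600
Critical value: t_{0.025,15} = ±2.131
p-value ≈ 0.1939
Decision: fail to reject H₀

Answer: t = -1.3600, fail to reject H₀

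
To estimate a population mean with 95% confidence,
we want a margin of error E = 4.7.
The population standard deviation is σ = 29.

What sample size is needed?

z_0.025 = 1.960
n = (z×σ/E)² = (1.960×29/4.7)²
n = 146.2556
Round up: n = 147

Answer: n = 147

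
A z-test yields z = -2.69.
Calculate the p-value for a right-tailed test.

Answer: p-value ≈ 0.9964

Derivation:
For z = -2.69:
p = P(Z > -2.69) = 1 - Φ(-2.69) = 0.9964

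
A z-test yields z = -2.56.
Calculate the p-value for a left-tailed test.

For z = -2.56:
p = P(Z < -2.56) = Φ(-2.56) = 0.0052

Answer: p-value ≈ 0.0052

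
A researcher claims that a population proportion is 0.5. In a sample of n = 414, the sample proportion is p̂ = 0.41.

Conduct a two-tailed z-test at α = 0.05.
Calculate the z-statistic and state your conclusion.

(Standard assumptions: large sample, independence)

Answer: z = -3.6624, reject H₀

Derivation:
H₀: p = 0.5, H₁: p ≠ 0.5
Standard error: SE = √(p₀(1-p₀)/n) = √(0.5×0.5/414) = 0.024574
z-statistic: z = (p̂ - p₀)/SE = (0.41 - 0.5)/0.024574 = -3.6624
Critical value: z_0.025 = ±1.960
p-value = 0.0002
Decision: reject H₀ at α = 0.05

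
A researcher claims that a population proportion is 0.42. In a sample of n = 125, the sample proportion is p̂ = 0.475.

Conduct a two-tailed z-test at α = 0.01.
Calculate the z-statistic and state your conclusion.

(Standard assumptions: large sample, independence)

Answer: z = 1.2459, fail to reject H₀

Derivation:
H₀: p = 0.42, H₁: p ≠ 0.42
Standard error: SE = √(p₀(1-p₀)/n) = √(0.42×0.58/125) = 0.044145
z-statistic: z = (p̂ - p₀)/SE = (0.475 - 0.42)/0.044145 = 1.2459
Critical value: z_0.005 = ±2.576
p-value = 0.2128
Decision: fail to reject H₀ at α = 0.01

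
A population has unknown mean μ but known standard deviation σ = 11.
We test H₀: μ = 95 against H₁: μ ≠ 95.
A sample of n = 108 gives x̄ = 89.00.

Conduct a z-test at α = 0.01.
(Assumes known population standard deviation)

Standard error: SE = σ/√n = 11/√108 = 1.0585
z-statistic: z = (x̄ - μ₀)/SE = (89.00 - 95)/1.0585 = -5.6684
Critical value: ±2.576
p-value < 0.0001
Decision: reject H₀

Answer: z = -5.6684, reject H₀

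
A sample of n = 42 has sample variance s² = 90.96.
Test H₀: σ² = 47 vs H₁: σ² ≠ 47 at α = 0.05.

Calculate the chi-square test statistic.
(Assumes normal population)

df = n - 1 = 41
χ² = (n-1)s²/σ₀² = 41×90.96/47 = 79.3481
Critical values: χ²_{0.975,41} = 25.215, χ²_{0.025,41} = 60.561
Rejection region: χ² < 25.215 or χ² > 60.561
Decision: reject H₀

Answer: χ² = 79.3481, reject H₀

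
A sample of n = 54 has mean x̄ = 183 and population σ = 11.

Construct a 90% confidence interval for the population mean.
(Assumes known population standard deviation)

Answer: (180.5376, 185.4624)

Derivation:
Confidence level: 90%, α = 0.1
z_0.05 = 1.645
SE = σ/√n = 11/√54 = 1.4969
Margin of error = 1.645 × 1.4969 = 2.4624
CI: x̄ ± margin = 183 ± 2.4624
CI: (180.5376, 185.4624)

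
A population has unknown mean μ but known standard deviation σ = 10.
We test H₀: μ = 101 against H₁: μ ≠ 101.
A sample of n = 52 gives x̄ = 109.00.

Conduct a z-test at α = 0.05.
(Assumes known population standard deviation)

Standard error: SE = σ/√n = 10/√52 = 1.3868
z-statistic: z = (x̄ - μ₀)/SE = (109.00 - 101)/1.3868 = 5.7687
Critical value: ±1.960
p-value < 0.0001
Decision: reject H₀

Answer: z = 5.7687, reject H₀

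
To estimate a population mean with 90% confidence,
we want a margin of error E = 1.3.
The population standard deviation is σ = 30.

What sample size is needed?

Answer: n = 1442

Derivation:
z_0.05 = 1.645
n = (z×σ/E)² = (1.645×30/1.3)²
n = 1441.0784
Round up: n = 1442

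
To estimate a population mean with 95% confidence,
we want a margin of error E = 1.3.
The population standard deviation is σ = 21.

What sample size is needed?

z_0.025 = 1.960
n = (z×σ/E)² = (1.960×21/1.3)²
n = 1002.4530
Round up: n = 1003

Answer: n = 1003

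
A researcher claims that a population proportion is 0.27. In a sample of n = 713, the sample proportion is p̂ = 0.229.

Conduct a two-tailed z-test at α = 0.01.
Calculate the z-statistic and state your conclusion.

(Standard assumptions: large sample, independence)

H₀: p = 0.27, H₁: p ≠ 0.27
Standard error: SE = √(p₀(1-p₀)/n) = √(0.27×0.73/713) = 0.016626
z-statistic: z = (p̂ - p₀)/SE = (0.229 - 0.27)/0.016626 = -2.4660
Critical value: z_0.005 = ±2.576
p-value = 0.0137
Decision: fail to reject H₀ at α = 0.01

Answer: z = -2.4660, fail to reject H₀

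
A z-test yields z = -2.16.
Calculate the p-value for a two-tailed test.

For z = -2.16:
p = 2×P(Z > |-2.16|) = 2×(1 - Φ(2.16)) = 0.0308

Answer: p-value ≈ 0.0308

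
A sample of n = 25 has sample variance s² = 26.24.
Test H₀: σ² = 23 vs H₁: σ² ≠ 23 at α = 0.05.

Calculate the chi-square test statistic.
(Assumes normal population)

df = n - 1 = 24
χ² = (n-1)s²/σ₀² = 24×26.24/23 = 27.3809
Critical values: χ²_{0.975,24} = 12.401, χ²_{0.025,24} = 39.364
Rejection region: χ² < 12.401 or χ² > 39.364
Decision: fail to reject H₀

Answer: χ² = 27.3809, fail to reject H₀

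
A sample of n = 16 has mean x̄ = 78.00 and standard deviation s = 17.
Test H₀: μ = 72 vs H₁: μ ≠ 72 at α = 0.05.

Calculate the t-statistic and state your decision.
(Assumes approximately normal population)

Answer: t = 1.4118, fail to reject H₀

Derivation:
df = n - 1 = 15
SE = s/√n = 17/√16 = 4.2500
t = (x̄ - μ₀)/SE = (78.00 - 72)/4.2500 = 1.4118
Critical value: t_{0.025,15} = ±2.131
p-value ≈ 0.1784
Decision: fail to reject H₀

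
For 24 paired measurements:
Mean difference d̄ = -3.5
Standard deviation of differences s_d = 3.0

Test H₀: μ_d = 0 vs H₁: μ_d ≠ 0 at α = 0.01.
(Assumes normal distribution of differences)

Answer: t = -5.7152, reject H₀

Derivation:
df = n - 1 = 23
SE = s_d/√n = 3.0/√24 = 0.6124
t = d̄/SE = -3.5/0.6124 = -5.7152
Critical value: t_{0.005,23} = ±2.807
p-value < 0.0001
Decision: reject H₀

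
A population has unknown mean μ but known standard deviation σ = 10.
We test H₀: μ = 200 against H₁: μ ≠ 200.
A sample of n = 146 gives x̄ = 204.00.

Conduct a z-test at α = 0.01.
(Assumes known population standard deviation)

Standard error: SE = σ/√n = 10/√146 = 0.8276
z-statistic: z = (x̄ - μ₀)/SE = (204.00 - 200)/0.8276 = 4.8333
Critical value: ±2.576
p-value < 0.0001
Decision: reject H₀

Answer: z = 4.8333, reject H₀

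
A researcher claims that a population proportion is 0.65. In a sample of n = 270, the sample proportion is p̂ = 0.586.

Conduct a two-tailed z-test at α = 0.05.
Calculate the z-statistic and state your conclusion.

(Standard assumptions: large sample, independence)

Answer: z = -2.2048, reject H₀

Derivation:
H₀: p = 0.65, H₁: p ≠ 0.65
Standard error: SE = √(p₀(1-p₀)/n) = √(0.65×0.35/270) = 0.029027
z-statistic: z = (p̂ - p₀)/SE = (0.586 - 0.65)/0.029027 = -2.2048
Critical value: z_0.025 = ±1.960
p-value = 0.0275
Decision: reject H₀ at α = 0.05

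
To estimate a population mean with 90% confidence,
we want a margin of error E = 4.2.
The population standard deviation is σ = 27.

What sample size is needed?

z_0.05 = 1.645
n = (z×σ/E)² = (1.645×27/4.2)²
n = 111.8306
Round up: n = 112

Answer: n = 112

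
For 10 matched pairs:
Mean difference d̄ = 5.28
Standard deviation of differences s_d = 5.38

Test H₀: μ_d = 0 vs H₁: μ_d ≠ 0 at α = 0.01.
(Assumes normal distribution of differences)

Answer: t = 3.1035, fail to reject H₀

Derivation:
df = n - 1 = 9
SE = s_d/√n = 5.38/√10 = 1.7013
t = d̄/SE = 5.28/1.7013 = 3.1035
Critical value: t_{0.005,9} = ±3.250
p-value ≈ 0.0127
Decision: fail to reject H₀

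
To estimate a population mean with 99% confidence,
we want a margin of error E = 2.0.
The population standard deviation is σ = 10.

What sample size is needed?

z_0.005 = 2.576
n = (z×σ/E)² = (2.576×10/2.0)²
n = 165.8944
Round up: n = 166

Answer: n = 166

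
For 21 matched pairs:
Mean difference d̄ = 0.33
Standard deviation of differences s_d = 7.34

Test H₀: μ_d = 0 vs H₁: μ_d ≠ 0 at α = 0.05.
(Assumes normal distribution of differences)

Answer: t = 0.2060, fail to reject H₀

Derivation:
df = n - 1 = 20
SE = s_d/√n = 7.34/√21 = 1.6017
t = d̄/SE = 0.33/1.6017 = 0.2060
Critical value: t_{0.025,20} = ±2.086
p-value ≈ 0.8389
Decision: fail to reject H₀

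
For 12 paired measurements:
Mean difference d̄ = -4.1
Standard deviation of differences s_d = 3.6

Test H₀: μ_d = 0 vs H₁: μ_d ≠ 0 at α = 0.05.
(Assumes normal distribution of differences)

df = n - 1 = 11
SE = s_d/√n = 3.6/√12 = 1.0392
t = d̄/SE = -4.1/1.0392 = -3.9453
Critical value: t_{0.025,11} = ±2.201
p-value ≈ 0.0023
Decision: reject H₀

Answer: t = -3.9453, reject H₀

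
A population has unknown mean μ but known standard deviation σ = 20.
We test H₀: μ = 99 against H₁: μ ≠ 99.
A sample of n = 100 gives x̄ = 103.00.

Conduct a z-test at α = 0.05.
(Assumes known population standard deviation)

Answer: z = 2.0000, reject H₀

Derivation:
Standard error: SE = σ/√n = 20/√100 = 2.0000
z-statistic: z = (x̄ - μ₀)/SE = (103.00 - 99)/2.0000 = 2.0000
Critical value: ±1.960
p-value = 0.0455
Decision: reject H₀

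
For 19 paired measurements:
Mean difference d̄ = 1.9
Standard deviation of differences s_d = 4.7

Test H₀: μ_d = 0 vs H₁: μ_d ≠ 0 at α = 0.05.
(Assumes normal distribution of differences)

Answer: t = 1.7620, fail to reject H₀

Derivation:
df = n - 1 = 18
SE = s_d/√n = 4.7/√19 = 1.0783
t = d̄/SE = 1.9/1.0783 = 1.7620
Critical value: t_{0.025,18} = ±2.101
p-value ≈ 0.0950
Decision: fail to reject H₀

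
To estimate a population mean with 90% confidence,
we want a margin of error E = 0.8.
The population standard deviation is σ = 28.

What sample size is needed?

z_0.05 = 1.645
n = (z×σ/E)² = (1.645×28/0.8)²
n = 3314.8806
Round up: n = 3315

Answer: n = 3315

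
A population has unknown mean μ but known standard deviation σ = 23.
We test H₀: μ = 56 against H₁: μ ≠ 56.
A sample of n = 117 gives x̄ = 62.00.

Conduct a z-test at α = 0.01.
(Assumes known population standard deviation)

Standard error: SE = σ/√n = 23/√117 = 2.1264
z-statistic: z = (x̄ - μ₀)/SE = (62.00 - 56)/2.1264 = 2.8217
Critical value: ±2.576
p-value = 0.0048
Decision: reject H₀

Answer: z = 2.8217, reject H₀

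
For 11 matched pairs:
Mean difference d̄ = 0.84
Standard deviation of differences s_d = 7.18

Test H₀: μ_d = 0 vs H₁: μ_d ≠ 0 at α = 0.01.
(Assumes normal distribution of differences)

Answer: t = 0.3880, fail to reject H₀

Derivation:
df = n - 1 = 10
SE = s_d/√n = 7.18/√11 = 2.1649
t = d̄/SE = 0.84/2.1649 = 0.3880
Critical value: t_{0.005,10} = ±3.169
p-value ≈ 0.7061
Decision: fail to reject H₀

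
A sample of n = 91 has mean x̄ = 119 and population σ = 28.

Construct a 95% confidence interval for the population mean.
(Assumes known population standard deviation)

Answer: (113.2470, 124.7530)

Derivation:
Confidence level: 95%, α = 0.05
z_0.025 = 1.960
SE = σ/√n = 28/√91 = 2.9352
Margin of error = 1.960 × 2.9352 = 5.7530
CI: x̄ ± margin = 119 ± 5.7530
CI: (113.2470, 124.7530)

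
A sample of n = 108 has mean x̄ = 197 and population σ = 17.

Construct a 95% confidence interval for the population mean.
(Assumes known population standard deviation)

Confidence level: 95%, α = 0.05
z_0.025 = 1.960
SE = σ/√n = 17/√108 = 1.6358
Margin of error = 1.960 × 1.6358 = 3.2062
CI: x̄ ± margin = 197 ± 3.2062
CI: (193.7938, 200.2062)

Answer: (193.7938, 200.2062)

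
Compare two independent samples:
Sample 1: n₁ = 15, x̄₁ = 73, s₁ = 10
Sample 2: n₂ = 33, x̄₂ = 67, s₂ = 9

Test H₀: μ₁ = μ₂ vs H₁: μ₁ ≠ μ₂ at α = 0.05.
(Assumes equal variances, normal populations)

Answer: t = 2.0683, reject H₀

Derivation:
Pooled variance: s²_p = [14×10² + 32×9²]/(46) = 86.7826
s_p = 9.3157
SE = s_p×√(1/n₁ + 1/n₂) = 9.3157×√(1/15 + 1/33) = 2.9009
t = (x̄₁ - x̄₂)/SE = (73 - 67)/2.9009 = 2.0683
df = 46, t-critical = ±2.013
Decision: reject H₀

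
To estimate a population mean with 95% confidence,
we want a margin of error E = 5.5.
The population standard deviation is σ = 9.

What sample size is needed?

z_0.025 = 1.960
n = (z×σ/E)² = (1.960×9/5.5)²
n = 10.2866
Round up: n = 11

Answer: n = 11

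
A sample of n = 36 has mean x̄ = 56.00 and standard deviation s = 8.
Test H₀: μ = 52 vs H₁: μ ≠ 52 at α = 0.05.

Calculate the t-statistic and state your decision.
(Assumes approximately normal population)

df = n - 1 = 35
SE = s/√n = 8/√36 = 1.3333
t = (x̄ - μ₀)/SE = (56.00 - 52)/1.3333 = 3.0001
Critical value: t_{0.025,35} = ±2.030
p-value ≈ 0.0049
Decision: reject H₀

Answer: t = 3.0001, reject H₀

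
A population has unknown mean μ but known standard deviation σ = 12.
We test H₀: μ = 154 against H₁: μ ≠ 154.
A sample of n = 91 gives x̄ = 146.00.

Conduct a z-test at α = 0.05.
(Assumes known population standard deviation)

Answer: z = -6.3598, reject H₀

Derivation:
Standard error: SE = σ/√n = 12/√91 = 1.2579
z-statistic: z = (x̄ - μ₀)/SE = (146.00 - 154)/1.2579 = -6.3598
Critical value: ±1.960
p-value < 0.0001
Decision: reject H₀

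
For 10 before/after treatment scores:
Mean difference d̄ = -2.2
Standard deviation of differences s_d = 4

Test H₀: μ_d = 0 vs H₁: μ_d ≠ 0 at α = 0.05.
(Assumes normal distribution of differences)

df = n - 1 = 9
SE = s_d/√n = 4/√10 = 1.2649
t = d̄/SE = -2.2/1.2649 = -1.7393
Critical value: t_{0.025,9} = ±2.262
p-value ≈ 0.1160
Decision: fail to reject H₀

Answer: t = -1.7393, fail to reject H₀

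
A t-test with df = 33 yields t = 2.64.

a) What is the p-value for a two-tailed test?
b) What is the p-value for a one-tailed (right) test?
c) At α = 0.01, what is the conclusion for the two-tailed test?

Answer: a) 0.0126, b) 0.0063, c) fail to reject H₀

Derivation:
Using t-distribution with df = 33:
a) Two-tailed: p = 2×P(T > 2.64) = 0.0126
b) One-tailed: p = P(T > 2.64) = 0.0063
c) 0.0126 ≥ 0.01, fail to reject H₀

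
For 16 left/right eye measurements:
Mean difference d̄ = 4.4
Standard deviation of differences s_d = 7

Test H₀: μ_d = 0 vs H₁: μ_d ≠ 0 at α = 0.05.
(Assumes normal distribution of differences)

Answer: t = 2.5143, reject H₀

Derivation:
df = n - 1 = 15
SE = s_d/√n = 7/√16 = 1.7500
t = d̄/SE = 4.4/1.7500 = 2.5143
Critical value: t_{0.025,15} = ±2.131
p-value ≈ 0.0238
Decision: reject H₀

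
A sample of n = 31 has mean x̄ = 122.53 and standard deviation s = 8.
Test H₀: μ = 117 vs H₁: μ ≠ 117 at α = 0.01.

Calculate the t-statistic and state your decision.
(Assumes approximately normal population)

Answer: t = 3.8488, reject H₀

Derivation:
df = n - 1 = 30
SE = s/√n = 8/√31 = 1.4368
t = (x̄ - μ₀)/SE = (122.53 - 117)/1.4368 = 3.8488
Critical value: t_{0.005,30} = ±2.750
p-value ≈ 0.0006
Decision: reject H₀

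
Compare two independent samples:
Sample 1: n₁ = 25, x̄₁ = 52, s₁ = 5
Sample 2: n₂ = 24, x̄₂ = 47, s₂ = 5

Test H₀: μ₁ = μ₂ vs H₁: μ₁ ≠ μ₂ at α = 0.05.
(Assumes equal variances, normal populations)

Pooled variance: s²_p = [24×5² + 23×5²]/(47) = 25.0000
s_p = 5.0000
SE = s_p×√(1/n₁ + 1/n₂) = 5.0000×√(1/25 + 1/24) = 1.4289
t = (x̄₁ - x̄₂)/SE = (52 - 47)/1.4289 = 3.4992
df = 47, t-critical = ±2.012
Decision: reject H₀

Answer: t = 3.4992, reject H₀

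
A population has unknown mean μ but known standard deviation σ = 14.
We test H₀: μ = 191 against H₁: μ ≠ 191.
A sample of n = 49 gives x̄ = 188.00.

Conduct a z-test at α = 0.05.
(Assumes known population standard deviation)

Answer: z = -1.5000, fail to reject H₀

Derivation:
Standard error: SE = σ/√n = 14/√49 = 2.0000
z-statistic: z = (x̄ - μ₀)/SE = (188.00 - 191)/2.0000 = -1.5000
Critical value: ±1.960
p-value = 0.1336
Decision: fail to reject H₀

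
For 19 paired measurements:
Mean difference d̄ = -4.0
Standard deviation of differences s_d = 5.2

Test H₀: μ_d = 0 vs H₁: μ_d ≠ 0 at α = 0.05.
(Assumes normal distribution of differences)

Answer: t = -3.3529, reject H₀

Derivation:
df = n - 1 = 18
SE = s_d/√n = 5.2/√19 = 1.1930
t = d̄/SE = -4.0/1.1930 = -3.3529
Critical value: t_{0.025,18} = ±2.101
p-value ≈ 0.0035
Decision: reject H₀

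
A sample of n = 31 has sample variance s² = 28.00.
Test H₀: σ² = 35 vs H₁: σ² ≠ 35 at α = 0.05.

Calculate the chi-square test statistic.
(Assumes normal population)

Answer: χ² = 24.0000, fail to reject H₀

Derivation:
df = n - 1 = 30
χ² = (n-1)s²/σ₀² = 30×28.00/35 = 24.0000
Critical values: χ²_{0.975,30} = 16.791, χ²_{0.025,30} = 46.979
Rejection region: χ² < 16.791 or χ² > 46.979
Decision: fail to reject H₀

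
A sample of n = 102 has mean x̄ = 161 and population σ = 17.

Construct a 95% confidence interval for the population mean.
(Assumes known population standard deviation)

Confidence level: 95%, α = 0.05
z_0.025 = 1.960
SE = σ/√n = 17/√102 = 1.6833
Margin of error = 1.960 × 1.6833 = 3.2993
CI: x̄ ± margin = 161 ± 3.2993
CI: (157.7007, 164.2993)

Answer: (157.7007, 164.2993)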